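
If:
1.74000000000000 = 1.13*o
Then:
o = 1.54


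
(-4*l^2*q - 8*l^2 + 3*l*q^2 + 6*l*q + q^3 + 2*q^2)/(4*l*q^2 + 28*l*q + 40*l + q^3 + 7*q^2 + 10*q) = (-l + q)/(q + 5)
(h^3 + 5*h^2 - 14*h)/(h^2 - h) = (h^2 + 5*h - 14)/(h - 1)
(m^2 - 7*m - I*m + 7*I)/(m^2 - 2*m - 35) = (m - I)/(m + 5)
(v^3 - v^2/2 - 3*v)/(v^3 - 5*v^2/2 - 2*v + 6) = v/(v - 2)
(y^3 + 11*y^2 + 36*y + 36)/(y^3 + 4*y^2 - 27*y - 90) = (y + 2)/(y - 5)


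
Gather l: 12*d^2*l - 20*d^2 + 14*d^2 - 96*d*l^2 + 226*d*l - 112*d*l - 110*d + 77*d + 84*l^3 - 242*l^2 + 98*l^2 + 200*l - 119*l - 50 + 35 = -6*d^2 - 33*d + 84*l^3 + l^2*(-96*d - 144) + l*(12*d^2 + 114*d + 81) - 15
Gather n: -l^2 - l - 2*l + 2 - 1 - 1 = -l^2 - 3*l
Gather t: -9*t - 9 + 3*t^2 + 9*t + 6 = 3*t^2 - 3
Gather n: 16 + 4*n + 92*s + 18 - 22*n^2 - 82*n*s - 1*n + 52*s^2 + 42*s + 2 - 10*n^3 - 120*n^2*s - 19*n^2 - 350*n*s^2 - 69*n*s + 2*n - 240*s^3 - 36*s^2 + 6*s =-10*n^3 + n^2*(-120*s - 41) + n*(-350*s^2 - 151*s + 5) - 240*s^3 + 16*s^2 + 140*s + 36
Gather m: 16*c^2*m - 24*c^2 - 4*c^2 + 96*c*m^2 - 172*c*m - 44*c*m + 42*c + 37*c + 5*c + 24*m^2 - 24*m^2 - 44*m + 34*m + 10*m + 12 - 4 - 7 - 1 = -28*c^2 + 96*c*m^2 + 84*c + m*(16*c^2 - 216*c)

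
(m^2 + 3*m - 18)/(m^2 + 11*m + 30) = (m - 3)/(m + 5)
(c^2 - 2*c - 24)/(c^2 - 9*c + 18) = (c + 4)/(c - 3)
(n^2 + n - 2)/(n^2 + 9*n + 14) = (n - 1)/(n + 7)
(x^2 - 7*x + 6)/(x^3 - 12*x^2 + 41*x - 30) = 1/(x - 5)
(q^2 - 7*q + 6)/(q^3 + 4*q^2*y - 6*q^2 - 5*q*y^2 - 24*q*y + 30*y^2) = (1 - q)/(-q^2 - 4*q*y + 5*y^2)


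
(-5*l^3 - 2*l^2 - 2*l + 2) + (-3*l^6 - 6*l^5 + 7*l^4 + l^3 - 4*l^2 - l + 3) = -3*l^6 - 6*l^5 + 7*l^4 - 4*l^3 - 6*l^2 - 3*l + 5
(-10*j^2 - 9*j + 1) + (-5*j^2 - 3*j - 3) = -15*j^2 - 12*j - 2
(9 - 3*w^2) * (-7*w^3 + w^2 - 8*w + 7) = 21*w^5 - 3*w^4 - 39*w^3 - 12*w^2 - 72*w + 63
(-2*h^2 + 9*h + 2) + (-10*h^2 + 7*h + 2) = -12*h^2 + 16*h + 4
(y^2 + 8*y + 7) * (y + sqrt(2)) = y^3 + sqrt(2)*y^2 + 8*y^2 + 7*y + 8*sqrt(2)*y + 7*sqrt(2)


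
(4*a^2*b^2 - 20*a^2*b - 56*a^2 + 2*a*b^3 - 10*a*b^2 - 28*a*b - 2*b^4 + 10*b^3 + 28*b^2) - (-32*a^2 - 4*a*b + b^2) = 4*a^2*b^2 - 20*a^2*b - 24*a^2 + 2*a*b^3 - 10*a*b^2 - 24*a*b - 2*b^4 + 10*b^3 + 27*b^2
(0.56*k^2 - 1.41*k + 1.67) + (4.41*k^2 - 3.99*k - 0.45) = 4.97*k^2 - 5.4*k + 1.22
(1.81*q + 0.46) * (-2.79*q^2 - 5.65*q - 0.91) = -5.0499*q^3 - 11.5099*q^2 - 4.2461*q - 0.4186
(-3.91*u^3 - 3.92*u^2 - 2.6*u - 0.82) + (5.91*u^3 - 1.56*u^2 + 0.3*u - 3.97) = 2.0*u^3 - 5.48*u^2 - 2.3*u - 4.79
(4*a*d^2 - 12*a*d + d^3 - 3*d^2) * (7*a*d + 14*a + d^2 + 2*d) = 28*a^2*d^3 - 28*a^2*d^2 - 168*a^2*d + 11*a*d^4 - 11*a*d^3 - 66*a*d^2 + d^5 - d^4 - 6*d^3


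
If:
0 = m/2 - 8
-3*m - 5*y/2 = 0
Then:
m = 16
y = -96/5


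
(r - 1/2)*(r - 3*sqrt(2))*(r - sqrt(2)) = r^3 - 4*sqrt(2)*r^2 - r^2/2 + 2*sqrt(2)*r + 6*r - 3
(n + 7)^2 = n^2 + 14*n + 49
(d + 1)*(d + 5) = d^2 + 6*d + 5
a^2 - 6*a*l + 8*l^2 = (a - 4*l)*(a - 2*l)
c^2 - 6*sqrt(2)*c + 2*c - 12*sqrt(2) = (c + 2)*(c - 6*sqrt(2))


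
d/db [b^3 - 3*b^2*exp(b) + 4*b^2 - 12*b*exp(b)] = -3*b^2*exp(b) + 3*b^2 - 18*b*exp(b) + 8*b - 12*exp(b)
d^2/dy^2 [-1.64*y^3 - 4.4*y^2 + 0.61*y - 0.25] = -9.84*y - 8.8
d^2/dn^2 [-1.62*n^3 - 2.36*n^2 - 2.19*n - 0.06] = -9.72*n - 4.72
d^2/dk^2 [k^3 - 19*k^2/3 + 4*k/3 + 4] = 6*k - 38/3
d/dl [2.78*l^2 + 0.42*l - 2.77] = 5.56*l + 0.42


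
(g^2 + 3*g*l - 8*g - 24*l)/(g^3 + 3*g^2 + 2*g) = (g^2 + 3*g*l - 8*g - 24*l)/(g*(g^2 + 3*g + 2))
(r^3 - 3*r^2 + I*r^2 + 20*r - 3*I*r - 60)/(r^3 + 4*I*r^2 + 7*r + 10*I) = (r^2 - r*(3 + 4*I) + 12*I)/(r^2 - I*r + 2)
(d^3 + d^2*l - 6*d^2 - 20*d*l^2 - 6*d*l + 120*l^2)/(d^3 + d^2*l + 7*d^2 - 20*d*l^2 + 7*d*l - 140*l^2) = (d - 6)/(d + 7)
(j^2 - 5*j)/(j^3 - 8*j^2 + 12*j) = (j - 5)/(j^2 - 8*j + 12)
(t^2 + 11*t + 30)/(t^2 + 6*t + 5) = (t + 6)/(t + 1)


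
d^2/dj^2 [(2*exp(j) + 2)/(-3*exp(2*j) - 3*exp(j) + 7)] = (-18*exp(4*j) - 54*exp(3*j) - 306*exp(2*j) - 228*exp(j) - 140)*exp(j)/(27*exp(6*j) + 81*exp(5*j) - 108*exp(4*j) - 351*exp(3*j) + 252*exp(2*j) + 441*exp(j) - 343)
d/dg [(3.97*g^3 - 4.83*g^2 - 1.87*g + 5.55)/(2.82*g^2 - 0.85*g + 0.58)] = (11.1954*g^4 - 6.749*g^3 + 16.2867*g^2 - 36.9048*g + 3.6329)/(7.9524*g^4 - 4.794*g^3 + 3.9937*g^2 - 0.986*g + 0.3364)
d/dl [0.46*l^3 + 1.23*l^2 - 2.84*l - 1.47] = 1.38*l^2 + 2.46*l - 2.84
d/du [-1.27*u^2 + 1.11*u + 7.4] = 1.11 - 2.54*u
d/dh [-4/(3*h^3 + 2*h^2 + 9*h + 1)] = 4*(9*h^2 + 4*h + 9)/(3*h^3 + 2*h^2 + 9*h + 1)^2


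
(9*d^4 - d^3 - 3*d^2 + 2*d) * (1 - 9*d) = -81*d^5 + 18*d^4 + 26*d^3 - 21*d^2 + 2*d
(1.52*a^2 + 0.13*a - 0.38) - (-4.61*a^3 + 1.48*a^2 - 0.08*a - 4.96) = 4.61*a^3 + 0.04*a^2 + 0.21*a + 4.58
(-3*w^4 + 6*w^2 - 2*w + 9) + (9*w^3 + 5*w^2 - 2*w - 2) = -3*w^4 + 9*w^3 + 11*w^2 - 4*w + 7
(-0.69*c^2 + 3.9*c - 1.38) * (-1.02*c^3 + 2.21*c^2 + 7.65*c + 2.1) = 0.7038*c^5 - 5.5029*c^4 + 4.7481*c^3 + 25.3362*c^2 - 2.367*c - 2.898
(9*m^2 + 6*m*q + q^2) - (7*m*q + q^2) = 9*m^2 - m*q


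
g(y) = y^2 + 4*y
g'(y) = 2*y + 4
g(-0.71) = -2.34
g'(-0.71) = 2.58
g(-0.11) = -0.43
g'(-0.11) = 3.78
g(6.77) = 72.91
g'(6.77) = 17.54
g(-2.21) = -3.96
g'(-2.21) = -0.42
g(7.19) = 80.46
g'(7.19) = 18.38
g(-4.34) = 1.48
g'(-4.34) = -4.68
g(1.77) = 10.21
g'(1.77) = 7.54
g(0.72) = 3.40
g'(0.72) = 5.44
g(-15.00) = 165.00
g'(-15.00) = -26.00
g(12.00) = 192.00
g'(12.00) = 28.00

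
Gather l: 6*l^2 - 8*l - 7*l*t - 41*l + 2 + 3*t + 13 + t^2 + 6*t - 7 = 6*l^2 + l*(-7*t - 49) + t^2 + 9*t + 8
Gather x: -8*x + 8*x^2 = 8*x^2 - 8*x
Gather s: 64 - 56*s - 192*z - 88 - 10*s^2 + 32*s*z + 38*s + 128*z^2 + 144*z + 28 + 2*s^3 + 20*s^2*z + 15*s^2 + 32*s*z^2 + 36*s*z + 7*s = 2*s^3 + s^2*(20*z + 5) + s*(32*z^2 + 68*z - 11) + 128*z^2 - 48*z + 4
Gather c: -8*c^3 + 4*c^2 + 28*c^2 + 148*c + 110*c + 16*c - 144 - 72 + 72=-8*c^3 + 32*c^2 + 274*c - 144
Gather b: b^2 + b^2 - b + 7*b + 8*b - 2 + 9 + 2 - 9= 2*b^2 + 14*b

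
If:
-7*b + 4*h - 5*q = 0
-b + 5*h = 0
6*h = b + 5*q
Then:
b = 0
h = 0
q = 0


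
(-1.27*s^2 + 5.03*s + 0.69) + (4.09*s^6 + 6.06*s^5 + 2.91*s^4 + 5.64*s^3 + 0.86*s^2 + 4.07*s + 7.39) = 4.09*s^6 + 6.06*s^5 + 2.91*s^4 + 5.64*s^3 - 0.41*s^2 + 9.1*s + 8.08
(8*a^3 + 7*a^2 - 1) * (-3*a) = -24*a^4 - 21*a^3 + 3*a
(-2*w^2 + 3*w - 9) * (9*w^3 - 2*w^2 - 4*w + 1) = -18*w^5 + 31*w^4 - 79*w^3 + 4*w^2 + 39*w - 9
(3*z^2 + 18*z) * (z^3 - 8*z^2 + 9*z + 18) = 3*z^5 - 6*z^4 - 117*z^3 + 216*z^2 + 324*z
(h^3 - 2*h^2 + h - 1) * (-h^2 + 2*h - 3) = -h^5 + 4*h^4 - 8*h^3 + 9*h^2 - 5*h + 3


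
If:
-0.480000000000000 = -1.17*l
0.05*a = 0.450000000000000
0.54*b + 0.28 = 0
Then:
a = 9.00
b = -0.52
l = 0.41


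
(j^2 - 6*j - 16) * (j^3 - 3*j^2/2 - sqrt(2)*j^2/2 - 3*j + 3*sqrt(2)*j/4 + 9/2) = j^5 - 15*j^4/2 - sqrt(2)*j^4/2 - 10*j^3 + 15*sqrt(2)*j^3/4 + 7*sqrt(2)*j^2/2 + 93*j^2/2 - 12*sqrt(2)*j + 21*j - 72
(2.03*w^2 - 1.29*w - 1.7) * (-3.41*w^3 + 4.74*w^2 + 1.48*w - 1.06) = -6.9223*w^5 + 14.0211*w^4 + 2.6868*w^3 - 12.119*w^2 - 1.1486*w + 1.802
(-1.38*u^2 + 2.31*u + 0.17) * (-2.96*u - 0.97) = 4.0848*u^3 - 5.499*u^2 - 2.7439*u - 0.1649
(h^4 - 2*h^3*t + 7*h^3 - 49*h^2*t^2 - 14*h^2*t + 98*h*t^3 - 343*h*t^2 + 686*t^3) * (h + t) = h^5 - h^4*t + 7*h^4 - 51*h^3*t^2 - 7*h^3*t + 49*h^2*t^3 - 357*h^2*t^2 + 98*h*t^4 + 343*h*t^3 + 686*t^4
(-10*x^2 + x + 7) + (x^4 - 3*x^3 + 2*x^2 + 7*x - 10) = x^4 - 3*x^3 - 8*x^2 + 8*x - 3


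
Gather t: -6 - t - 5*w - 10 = -t - 5*w - 16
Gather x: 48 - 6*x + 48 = 96 - 6*x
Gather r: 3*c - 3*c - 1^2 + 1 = 0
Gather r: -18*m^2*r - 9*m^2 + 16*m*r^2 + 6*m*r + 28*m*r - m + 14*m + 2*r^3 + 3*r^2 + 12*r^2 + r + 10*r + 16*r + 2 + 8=-9*m^2 + 13*m + 2*r^3 + r^2*(16*m + 15) + r*(-18*m^2 + 34*m + 27) + 10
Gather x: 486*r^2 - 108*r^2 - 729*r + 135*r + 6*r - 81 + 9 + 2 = 378*r^2 - 588*r - 70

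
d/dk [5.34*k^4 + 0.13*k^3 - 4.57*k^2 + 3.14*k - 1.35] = 21.36*k^3 + 0.39*k^2 - 9.14*k + 3.14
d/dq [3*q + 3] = 3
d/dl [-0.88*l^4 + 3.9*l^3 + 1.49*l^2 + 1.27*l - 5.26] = -3.52*l^3 + 11.7*l^2 + 2.98*l + 1.27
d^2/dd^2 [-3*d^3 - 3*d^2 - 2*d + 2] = -18*d - 6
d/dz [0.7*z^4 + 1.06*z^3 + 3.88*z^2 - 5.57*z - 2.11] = 2.8*z^3 + 3.18*z^2 + 7.76*z - 5.57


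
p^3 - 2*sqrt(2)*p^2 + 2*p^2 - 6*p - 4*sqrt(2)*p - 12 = (p + 2)*(p - 3*sqrt(2))*(p + sqrt(2))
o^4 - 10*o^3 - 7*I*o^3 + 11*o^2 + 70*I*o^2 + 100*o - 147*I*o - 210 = (o - 7)*(o - 3)*(o - 5*I)*(o - 2*I)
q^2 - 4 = (q - 2)*(q + 2)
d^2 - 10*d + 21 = (d - 7)*(d - 3)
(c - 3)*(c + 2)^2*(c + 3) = c^4 + 4*c^3 - 5*c^2 - 36*c - 36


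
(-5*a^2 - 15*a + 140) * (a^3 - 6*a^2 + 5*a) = -5*a^5 + 15*a^4 + 205*a^3 - 915*a^2 + 700*a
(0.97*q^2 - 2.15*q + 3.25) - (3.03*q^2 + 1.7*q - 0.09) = -2.06*q^2 - 3.85*q + 3.34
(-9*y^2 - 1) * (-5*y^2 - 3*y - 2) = 45*y^4 + 27*y^3 + 23*y^2 + 3*y + 2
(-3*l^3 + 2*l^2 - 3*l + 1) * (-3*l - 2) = 9*l^4 + 5*l^2 + 3*l - 2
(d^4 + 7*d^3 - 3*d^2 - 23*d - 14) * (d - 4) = d^5 + 3*d^4 - 31*d^3 - 11*d^2 + 78*d + 56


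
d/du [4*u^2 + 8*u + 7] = 8*u + 8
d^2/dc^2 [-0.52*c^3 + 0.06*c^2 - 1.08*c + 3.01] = 0.12 - 3.12*c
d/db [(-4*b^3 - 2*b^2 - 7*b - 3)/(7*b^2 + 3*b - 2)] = (-28*b^4 - 24*b^3 + 67*b^2 + 50*b + 23)/(49*b^4 + 42*b^3 - 19*b^2 - 12*b + 4)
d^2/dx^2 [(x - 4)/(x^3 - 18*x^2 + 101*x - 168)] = 2*((x - 4)*(3*x^2 - 36*x + 101)^2 + (-3*x^2 + 36*x - 3*(x - 6)*(x - 4) - 101)*(x^3 - 18*x^2 + 101*x - 168))/(x^3 - 18*x^2 + 101*x - 168)^3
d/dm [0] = 0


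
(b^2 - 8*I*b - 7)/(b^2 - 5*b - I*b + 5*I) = (b - 7*I)/(b - 5)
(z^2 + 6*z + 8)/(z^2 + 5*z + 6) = (z + 4)/(z + 3)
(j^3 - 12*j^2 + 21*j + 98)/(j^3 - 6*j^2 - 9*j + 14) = (j - 7)/(j - 1)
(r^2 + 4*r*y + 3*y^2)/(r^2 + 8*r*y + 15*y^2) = (r + y)/(r + 5*y)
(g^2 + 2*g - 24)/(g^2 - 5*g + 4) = (g + 6)/(g - 1)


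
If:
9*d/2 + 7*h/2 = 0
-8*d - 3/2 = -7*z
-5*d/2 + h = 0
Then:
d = 0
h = 0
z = 3/14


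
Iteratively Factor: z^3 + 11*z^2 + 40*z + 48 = (z + 4)*(z^2 + 7*z + 12) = (z + 4)^2*(z + 3)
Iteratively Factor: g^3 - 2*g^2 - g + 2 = (g - 2)*(g^2 - 1) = (g - 2)*(g + 1)*(g - 1)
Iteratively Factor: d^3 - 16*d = (d - 4)*(d^2 + 4*d) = (d - 4)*(d + 4)*(d)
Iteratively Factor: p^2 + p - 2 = (p - 1)*(p + 2)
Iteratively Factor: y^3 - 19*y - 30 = (y + 2)*(y^2 - 2*y - 15) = (y + 2)*(y + 3)*(y - 5)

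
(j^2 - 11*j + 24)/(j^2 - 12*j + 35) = (j^2 - 11*j + 24)/(j^2 - 12*j + 35)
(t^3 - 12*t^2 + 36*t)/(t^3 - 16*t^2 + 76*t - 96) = t*(t - 6)/(t^2 - 10*t + 16)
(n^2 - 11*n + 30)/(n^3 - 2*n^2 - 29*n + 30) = (n - 5)/(n^2 + 4*n - 5)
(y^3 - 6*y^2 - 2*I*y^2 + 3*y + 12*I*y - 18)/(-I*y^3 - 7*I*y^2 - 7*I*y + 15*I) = (I*y^3 + y^2*(2 - 6*I) + 3*y*(-4 + I) - 18*I)/(y^3 + 7*y^2 + 7*y - 15)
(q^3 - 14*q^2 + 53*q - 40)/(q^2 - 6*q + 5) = q - 8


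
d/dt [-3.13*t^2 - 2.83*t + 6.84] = -6.26*t - 2.83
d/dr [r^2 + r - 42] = 2*r + 1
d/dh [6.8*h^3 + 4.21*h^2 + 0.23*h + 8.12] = 20.4*h^2 + 8.42*h + 0.23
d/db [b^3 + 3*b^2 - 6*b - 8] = 3*b^2 + 6*b - 6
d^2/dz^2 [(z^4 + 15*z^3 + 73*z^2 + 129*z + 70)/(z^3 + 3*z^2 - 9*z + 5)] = 4*(23*z + 49)/(z^4 - 4*z^3 + 6*z^2 - 4*z + 1)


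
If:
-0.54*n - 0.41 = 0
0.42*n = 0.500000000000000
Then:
No Solution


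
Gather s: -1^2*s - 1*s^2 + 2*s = -s^2 + s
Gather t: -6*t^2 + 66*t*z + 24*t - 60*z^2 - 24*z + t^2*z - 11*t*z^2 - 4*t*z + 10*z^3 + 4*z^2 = t^2*(z - 6) + t*(-11*z^2 + 62*z + 24) + 10*z^3 - 56*z^2 - 24*z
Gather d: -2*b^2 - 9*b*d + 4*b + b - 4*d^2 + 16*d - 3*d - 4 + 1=-2*b^2 + 5*b - 4*d^2 + d*(13 - 9*b) - 3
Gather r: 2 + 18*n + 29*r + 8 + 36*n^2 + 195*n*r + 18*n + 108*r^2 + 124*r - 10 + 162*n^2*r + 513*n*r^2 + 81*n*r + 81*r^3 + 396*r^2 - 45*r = 36*n^2 + 36*n + 81*r^3 + r^2*(513*n + 504) + r*(162*n^2 + 276*n + 108)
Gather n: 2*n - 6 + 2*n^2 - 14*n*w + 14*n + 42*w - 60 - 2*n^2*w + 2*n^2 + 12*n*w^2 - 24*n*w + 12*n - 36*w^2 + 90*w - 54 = n^2*(4 - 2*w) + n*(12*w^2 - 38*w + 28) - 36*w^2 + 132*w - 120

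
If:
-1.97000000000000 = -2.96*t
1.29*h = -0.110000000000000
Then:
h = -0.09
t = 0.67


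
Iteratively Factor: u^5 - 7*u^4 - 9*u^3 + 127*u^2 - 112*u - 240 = (u - 5)*(u^4 - 2*u^3 - 19*u^2 + 32*u + 48) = (u - 5)*(u - 3)*(u^3 + u^2 - 16*u - 16) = (u - 5)*(u - 4)*(u - 3)*(u^2 + 5*u + 4) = (u - 5)*(u - 4)*(u - 3)*(u + 4)*(u + 1)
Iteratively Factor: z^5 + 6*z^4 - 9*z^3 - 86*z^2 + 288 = (z + 4)*(z^4 + 2*z^3 - 17*z^2 - 18*z + 72) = (z + 3)*(z + 4)*(z^3 - z^2 - 14*z + 24) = (z + 3)*(z + 4)^2*(z^2 - 5*z + 6) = (z - 3)*(z + 3)*(z + 4)^2*(z - 2)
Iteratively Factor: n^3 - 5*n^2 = (n)*(n^2 - 5*n) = n*(n - 5)*(n)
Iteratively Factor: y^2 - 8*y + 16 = (y - 4)*(y - 4)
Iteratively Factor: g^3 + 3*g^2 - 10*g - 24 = (g + 4)*(g^2 - g - 6) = (g + 2)*(g + 4)*(g - 3)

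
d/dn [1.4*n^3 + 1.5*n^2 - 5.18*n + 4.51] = 4.2*n^2 + 3.0*n - 5.18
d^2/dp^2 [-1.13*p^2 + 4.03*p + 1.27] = -2.26000000000000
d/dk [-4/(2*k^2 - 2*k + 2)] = 2*(2*k - 1)/(k^2 - k + 1)^2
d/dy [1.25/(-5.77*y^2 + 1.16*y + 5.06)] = (14.425*y - 1.45)/(-5.77*y^2 + 1.16*y + 5.06)^2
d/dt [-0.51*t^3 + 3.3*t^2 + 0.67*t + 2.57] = -1.53*t^2 + 6.6*t + 0.67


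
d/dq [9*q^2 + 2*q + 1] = 18*q + 2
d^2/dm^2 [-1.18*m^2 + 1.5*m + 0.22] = -2.36000000000000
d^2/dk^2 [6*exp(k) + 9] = 6*exp(k)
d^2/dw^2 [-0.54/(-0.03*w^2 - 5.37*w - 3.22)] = (-0.000972*w^2 - 0.173988*w + 0.54*(0.06*w + 5.37)*(0.12*w + 10.74) - 0.104328)/(0.03*w^2 + 5.37*w + 3.22)^3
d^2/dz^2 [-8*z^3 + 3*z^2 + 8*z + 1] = 6 - 48*z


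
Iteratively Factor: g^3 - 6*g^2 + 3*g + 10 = (g - 5)*(g^2 - g - 2) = (g - 5)*(g - 2)*(g + 1)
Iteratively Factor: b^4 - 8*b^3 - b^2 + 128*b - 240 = (b - 3)*(b^3 - 5*b^2 - 16*b + 80) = (b - 4)*(b - 3)*(b^2 - b - 20) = (b - 4)*(b - 3)*(b + 4)*(b - 5)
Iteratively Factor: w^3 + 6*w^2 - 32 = (w + 4)*(w^2 + 2*w - 8) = (w + 4)^2*(w - 2)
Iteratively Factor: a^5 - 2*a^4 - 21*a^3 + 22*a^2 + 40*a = (a - 2)*(a^4 - 21*a^2 - 20*a) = a*(a - 2)*(a^3 - 21*a - 20) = a*(a - 2)*(a + 4)*(a^2 - 4*a - 5) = a*(a - 2)*(a + 1)*(a + 4)*(a - 5)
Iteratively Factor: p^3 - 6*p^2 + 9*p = (p - 3)*(p^2 - 3*p) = (p - 3)^2*(p)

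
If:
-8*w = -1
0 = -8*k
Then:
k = 0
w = 1/8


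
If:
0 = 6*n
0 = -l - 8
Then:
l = -8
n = 0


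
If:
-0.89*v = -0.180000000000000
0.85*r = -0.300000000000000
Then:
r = -0.35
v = 0.20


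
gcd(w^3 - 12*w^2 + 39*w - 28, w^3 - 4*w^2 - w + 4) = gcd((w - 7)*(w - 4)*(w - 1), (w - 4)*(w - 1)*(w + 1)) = w^2 - 5*w + 4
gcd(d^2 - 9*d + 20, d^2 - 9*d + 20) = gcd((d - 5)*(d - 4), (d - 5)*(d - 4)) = d^2 - 9*d + 20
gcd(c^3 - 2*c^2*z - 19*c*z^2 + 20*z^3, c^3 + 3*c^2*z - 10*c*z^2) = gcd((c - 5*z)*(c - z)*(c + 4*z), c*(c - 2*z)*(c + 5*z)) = 1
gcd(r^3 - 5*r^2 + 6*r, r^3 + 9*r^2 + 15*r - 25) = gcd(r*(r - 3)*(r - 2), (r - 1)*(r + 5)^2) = 1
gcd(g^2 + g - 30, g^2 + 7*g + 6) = g + 6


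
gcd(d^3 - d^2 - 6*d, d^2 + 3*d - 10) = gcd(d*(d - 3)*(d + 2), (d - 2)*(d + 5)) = 1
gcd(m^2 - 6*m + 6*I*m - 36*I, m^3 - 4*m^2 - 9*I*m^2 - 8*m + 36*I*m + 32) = 1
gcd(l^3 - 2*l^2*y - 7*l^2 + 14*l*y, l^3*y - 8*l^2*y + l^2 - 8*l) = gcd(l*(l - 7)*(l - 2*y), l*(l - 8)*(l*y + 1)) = l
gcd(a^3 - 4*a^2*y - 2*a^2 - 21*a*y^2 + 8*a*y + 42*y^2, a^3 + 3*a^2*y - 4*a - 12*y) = a^2 + 3*a*y - 2*a - 6*y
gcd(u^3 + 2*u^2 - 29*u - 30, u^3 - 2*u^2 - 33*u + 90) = u^2 + u - 30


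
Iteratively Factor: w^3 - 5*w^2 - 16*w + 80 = (w + 4)*(w^2 - 9*w + 20) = (w - 4)*(w + 4)*(w - 5)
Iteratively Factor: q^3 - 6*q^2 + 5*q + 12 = (q - 4)*(q^2 - 2*q - 3) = (q - 4)*(q + 1)*(q - 3)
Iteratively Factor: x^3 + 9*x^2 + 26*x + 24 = (x + 3)*(x^2 + 6*x + 8) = (x + 2)*(x + 3)*(x + 4)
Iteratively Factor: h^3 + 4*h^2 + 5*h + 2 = (h + 1)*(h^2 + 3*h + 2) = (h + 1)*(h + 2)*(h + 1)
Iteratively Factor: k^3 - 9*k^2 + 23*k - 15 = (k - 1)*(k^2 - 8*k + 15) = (k - 3)*(k - 1)*(k - 5)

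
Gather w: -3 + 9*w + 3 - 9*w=0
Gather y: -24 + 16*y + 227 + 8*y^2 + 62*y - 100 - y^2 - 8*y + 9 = 7*y^2 + 70*y + 112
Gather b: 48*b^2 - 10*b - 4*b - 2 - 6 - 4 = 48*b^2 - 14*b - 12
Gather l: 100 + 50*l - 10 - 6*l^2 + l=-6*l^2 + 51*l + 90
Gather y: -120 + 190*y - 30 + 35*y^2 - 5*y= 35*y^2 + 185*y - 150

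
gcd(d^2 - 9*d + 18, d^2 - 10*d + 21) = d - 3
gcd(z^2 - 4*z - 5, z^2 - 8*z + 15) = z - 5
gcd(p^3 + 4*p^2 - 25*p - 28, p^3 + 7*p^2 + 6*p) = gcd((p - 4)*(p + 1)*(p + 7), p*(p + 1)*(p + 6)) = p + 1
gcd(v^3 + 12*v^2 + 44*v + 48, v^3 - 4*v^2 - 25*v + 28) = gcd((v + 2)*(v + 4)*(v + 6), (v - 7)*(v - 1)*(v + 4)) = v + 4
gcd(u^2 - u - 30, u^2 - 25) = u + 5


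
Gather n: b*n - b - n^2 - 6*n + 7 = -b - n^2 + n*(b - 6) + 7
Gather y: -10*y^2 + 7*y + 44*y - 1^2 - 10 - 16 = -10*y^2 + 51*y - 27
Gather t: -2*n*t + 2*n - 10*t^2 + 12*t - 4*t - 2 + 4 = 2*n - 10*t^2 + t*(8 - 2*n) + 2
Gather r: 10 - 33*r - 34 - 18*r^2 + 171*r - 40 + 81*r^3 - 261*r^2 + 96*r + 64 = 81*r^3 - 279*r^2 + 234*r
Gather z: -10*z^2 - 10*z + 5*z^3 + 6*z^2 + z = 5*z^3 - 4*z^2 - 9*z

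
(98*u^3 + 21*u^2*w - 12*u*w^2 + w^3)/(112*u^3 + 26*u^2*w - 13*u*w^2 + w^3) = (7*u - w)/(8*u - w)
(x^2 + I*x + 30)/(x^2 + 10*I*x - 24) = (x - 5*I)/(x + 4*I)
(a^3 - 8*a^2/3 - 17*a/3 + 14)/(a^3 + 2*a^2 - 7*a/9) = 3*(a^2 - 5*a + 6)/(a*(3*a - 1))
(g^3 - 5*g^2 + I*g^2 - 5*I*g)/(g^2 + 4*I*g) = (g^2 + g*(-5 + I) - 5*I)/(g + 4*I)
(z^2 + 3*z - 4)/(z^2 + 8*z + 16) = (z - 1)/(z + 4)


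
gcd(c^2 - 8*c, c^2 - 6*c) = c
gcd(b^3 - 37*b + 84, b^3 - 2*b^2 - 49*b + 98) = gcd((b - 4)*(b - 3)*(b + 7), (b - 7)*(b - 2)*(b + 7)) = b + 7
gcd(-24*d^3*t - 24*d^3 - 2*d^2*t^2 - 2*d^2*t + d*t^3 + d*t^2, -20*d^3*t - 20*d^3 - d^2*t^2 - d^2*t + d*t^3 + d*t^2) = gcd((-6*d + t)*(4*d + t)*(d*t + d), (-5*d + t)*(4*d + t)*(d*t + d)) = 4*d^2*t + 4*d^2 + d*t^2 + d*t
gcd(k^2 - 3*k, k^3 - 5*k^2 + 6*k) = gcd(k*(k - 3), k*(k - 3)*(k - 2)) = k^2 - 3*k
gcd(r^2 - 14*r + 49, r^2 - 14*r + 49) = r^2 - 14*r + 49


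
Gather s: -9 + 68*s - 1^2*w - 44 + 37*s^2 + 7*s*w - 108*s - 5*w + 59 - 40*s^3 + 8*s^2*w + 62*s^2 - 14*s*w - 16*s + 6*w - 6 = -40*s^3 + s^2*(8*w + 99) + s*(-7*w - 56)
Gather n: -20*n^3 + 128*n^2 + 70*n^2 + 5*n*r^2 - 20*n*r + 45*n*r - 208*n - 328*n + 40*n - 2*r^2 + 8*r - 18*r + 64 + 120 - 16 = -20*n^3 + 198*n^2 + n*(5*r^2 + 25*r - 496) - 2*r^2 - 10*r + 168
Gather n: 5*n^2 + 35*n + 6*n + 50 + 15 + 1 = 5*n^2 + 41*n + 66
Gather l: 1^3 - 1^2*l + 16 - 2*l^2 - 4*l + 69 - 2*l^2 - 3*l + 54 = -4*l^2 - 8*l + 140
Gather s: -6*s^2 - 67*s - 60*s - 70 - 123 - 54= -6*s^2 - 127*s - 247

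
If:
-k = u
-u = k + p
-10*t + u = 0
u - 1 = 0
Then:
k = -1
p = 0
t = 1/10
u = 1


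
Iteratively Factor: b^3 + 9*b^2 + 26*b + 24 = (b + 2)*(b^2 + 7*b + 12) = (b + 2)*(b + 3)*(b + 4)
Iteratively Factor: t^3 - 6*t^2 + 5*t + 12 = (t - 3)*(t^2 - 3*t - 4) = (t - 4)*(t - 3)*(t + 1)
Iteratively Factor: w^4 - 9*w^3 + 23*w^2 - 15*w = (w - 5)*(w^3 - 4*w^2 + 3*w) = (w - 5)*(w - 3)*(w^2 - w) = (w - 5)*(w - 3)*(w - 1)*(w)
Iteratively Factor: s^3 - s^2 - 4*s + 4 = (s + 2)*(s^2 - 3*s + 2) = (s - 2)*(s + 2)*(s - 1)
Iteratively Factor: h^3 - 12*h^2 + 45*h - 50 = (h - 5)*(h^2 - 7*h + 10) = (h - 5)*(h - 2)*(h - 5)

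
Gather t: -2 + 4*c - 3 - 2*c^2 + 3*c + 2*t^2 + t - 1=-2*c^2 + 7*c + 2*t^2 + t - 6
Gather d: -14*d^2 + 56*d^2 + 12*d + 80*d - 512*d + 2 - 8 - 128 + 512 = 42*d^2 - 420*d + 378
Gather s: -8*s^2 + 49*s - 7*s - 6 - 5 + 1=-8*s^2 + 42*s - 10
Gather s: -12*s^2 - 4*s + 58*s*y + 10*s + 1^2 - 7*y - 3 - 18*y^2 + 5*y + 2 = -12*s^2 + s*(58*y + 6) - 18*y^2 - 2*y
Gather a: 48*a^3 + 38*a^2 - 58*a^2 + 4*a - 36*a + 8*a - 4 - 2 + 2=48*a^3 - 20*a^2 - 24*a - 4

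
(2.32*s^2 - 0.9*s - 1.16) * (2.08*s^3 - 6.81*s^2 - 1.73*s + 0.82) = 4.8256*s^5 - 17.6712*s^4 - 0.2974*s^3 + 11.359*s^2 + 1.2688*s - 0.9512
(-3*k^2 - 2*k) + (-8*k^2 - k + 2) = -11*k^2 - 3*k + 2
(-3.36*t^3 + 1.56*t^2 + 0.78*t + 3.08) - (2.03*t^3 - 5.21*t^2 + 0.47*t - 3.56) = -5.39*t^3 + 6.77*t^2 + 0.31*t + 6.64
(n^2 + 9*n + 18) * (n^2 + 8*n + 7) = n^4 + 17*n^3 + 97*n^2 + 207*n + 126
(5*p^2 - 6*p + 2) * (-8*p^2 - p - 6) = -40*p^4 + 43*p^3 - 40*p^2 + 34*p - 12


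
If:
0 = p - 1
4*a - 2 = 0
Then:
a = 1/2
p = 1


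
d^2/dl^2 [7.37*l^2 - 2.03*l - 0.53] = 14.7400000000000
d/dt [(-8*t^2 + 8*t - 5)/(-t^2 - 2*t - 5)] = 2*(12*t^2 + 35*t - 25)/(t^4 + 4*t^3 + 14*t^2 + 20*t + 25)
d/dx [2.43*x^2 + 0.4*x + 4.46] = 4.86*x + 0.4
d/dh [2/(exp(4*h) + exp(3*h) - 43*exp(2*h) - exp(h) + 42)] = (-8*exp(3*h) - 6*exp(2*h) + 172*exp(h) + 2)*exp(h)/(exp(4*h) + exp(3*h) - 43*exp(2*h) - exp(h) + 42)^2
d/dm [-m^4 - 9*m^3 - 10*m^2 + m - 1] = -4*m^3 - 27*m^2 - 20*m + 1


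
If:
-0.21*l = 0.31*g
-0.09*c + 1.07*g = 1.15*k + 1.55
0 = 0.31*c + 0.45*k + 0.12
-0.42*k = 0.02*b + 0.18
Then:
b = 14.9325949367089*l + 22.2142405063291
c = 1.03220702327481*l + 1.77056962025316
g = -0.67741935483871*l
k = -0.711075949367089*l - 1.48639240506329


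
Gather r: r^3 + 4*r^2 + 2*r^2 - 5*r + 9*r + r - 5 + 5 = r^3 + 6*r^2 + 5*r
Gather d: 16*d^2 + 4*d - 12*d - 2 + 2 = 16*d^2 - 8*d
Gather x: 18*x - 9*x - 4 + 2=9*x - 2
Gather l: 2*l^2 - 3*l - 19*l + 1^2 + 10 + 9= 2*l^2 - 22*l + 20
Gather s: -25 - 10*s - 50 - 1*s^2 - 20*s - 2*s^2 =-3*s^2 - 30*s - 75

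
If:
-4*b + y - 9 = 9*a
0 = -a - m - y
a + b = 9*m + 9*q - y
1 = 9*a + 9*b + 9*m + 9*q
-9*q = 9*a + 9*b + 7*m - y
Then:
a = -18/13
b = 17/13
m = -5/13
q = 67/117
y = 23/13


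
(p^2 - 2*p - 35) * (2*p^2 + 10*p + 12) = 2*p^4 + 6*p^3 - 78*p^2 - 374*p - 420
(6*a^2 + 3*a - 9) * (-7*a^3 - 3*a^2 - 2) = -42*a^5 - 39*a^4 + 54*a^3 + 15*a^2 - 6*a + 18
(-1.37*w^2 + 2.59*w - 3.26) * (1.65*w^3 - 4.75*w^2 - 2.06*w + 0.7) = -2.2605*w^5 + 10.781*w^4 - 14.8593*w^3 + 9.1906*w^2 + 8.5286*w - 2.282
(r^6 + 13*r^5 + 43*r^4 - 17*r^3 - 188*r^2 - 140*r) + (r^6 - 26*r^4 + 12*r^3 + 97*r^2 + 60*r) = 2*r^6 + 13*r^5 + 17*r^4 - 5*r^3 - 91*r^2 - 80*r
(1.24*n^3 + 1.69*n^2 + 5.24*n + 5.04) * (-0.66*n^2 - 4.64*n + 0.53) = -0.8184*n^5 - 6.869*n^4 - 10.6428*n^3 - 26.7443*n^2 - 20.6084*n + 2.6712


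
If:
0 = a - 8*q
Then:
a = 8*q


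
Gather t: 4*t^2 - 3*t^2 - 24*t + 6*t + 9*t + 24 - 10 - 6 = t^2 - 9*t + 8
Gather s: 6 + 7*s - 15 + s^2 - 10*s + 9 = s^2 - 3*s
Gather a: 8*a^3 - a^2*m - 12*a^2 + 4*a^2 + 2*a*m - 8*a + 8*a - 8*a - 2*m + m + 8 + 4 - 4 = 8*a^3 + a^2*(-m - 8) + a*(2*m - 8) - m + 8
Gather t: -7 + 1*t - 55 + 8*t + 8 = 9*t - 54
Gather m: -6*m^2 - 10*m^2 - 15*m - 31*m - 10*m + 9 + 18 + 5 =-16*m^2 - 56*m + 32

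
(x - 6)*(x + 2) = x^2 - 4*x - 12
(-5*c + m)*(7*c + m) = -35*c^2 + 2*c*m + m^2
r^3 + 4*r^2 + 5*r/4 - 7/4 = (r - 1/2)*(r + 1)*(r + 7/2)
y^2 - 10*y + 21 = (y - 7)*(y - 3)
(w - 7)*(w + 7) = w^2 - 49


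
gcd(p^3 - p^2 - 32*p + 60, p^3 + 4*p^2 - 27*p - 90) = p^2 + p - 30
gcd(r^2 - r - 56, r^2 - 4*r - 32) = r - 8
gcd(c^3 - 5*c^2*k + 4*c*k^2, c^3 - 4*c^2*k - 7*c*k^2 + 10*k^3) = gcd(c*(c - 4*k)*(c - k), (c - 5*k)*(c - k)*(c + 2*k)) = c - k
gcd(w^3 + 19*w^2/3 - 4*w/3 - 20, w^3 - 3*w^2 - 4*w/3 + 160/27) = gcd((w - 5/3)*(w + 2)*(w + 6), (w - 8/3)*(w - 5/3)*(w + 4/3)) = w - 5/3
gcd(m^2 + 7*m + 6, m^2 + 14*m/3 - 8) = m + 6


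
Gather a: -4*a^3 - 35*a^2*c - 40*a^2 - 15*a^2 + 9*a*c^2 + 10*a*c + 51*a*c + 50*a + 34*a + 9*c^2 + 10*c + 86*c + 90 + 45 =-4*a^3 + a^2*(-35*c - 55) + a*(9*c^2 + 61*c + 84) + 9*c^2 + 96*c + 135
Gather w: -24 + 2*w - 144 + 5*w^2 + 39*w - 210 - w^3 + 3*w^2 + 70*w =-w^3 + 8*w^2 + 111*w - 378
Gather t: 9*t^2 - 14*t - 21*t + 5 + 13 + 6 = 9*t^2 - 35*t + 24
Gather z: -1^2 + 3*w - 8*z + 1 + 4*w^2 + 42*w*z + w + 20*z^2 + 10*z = 4*w^2 + 4*w + 20*z^2 + z*(42*w + 2)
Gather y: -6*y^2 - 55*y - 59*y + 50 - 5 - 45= -6*y^2 - 114*y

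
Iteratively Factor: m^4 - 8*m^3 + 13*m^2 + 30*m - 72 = (m - 3)*(m^3 - 5*m^2 - 2*m + 24) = (m - 4)*(m - 3)*(m^2 - m - 6) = (m - 4)*(m - 3)*(m + 2)*(m - 3)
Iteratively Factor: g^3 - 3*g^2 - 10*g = (g)*(g^2 - 3*g - 10) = g*(g + 2)*(g - 5)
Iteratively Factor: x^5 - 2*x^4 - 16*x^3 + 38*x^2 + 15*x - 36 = (x + 4)*(x^4 - 6*x^3 + 8*x^2 + 6*x - 9) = (x - 1)*(x + 4)*(x^3 - 5*x^2 + 3*x + 9) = (x - 3)*(x - 1)*(x + 4)*(x^2 - 2*x - 3) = (x - 3)^2*(x - 1)*(x + 4)*(x + 1)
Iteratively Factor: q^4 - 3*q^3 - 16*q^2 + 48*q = (q)*(q^3 - 3*q^2 - 16*q + 48) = q*(q - 4)*(q^2 + q - 12) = q*(q - 4)*(q + 4)*(q - 3)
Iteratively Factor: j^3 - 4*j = (j)*(j^2 - 4) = j*(j + 2)*(j - 2)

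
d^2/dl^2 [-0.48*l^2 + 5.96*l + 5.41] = -0.960000000000000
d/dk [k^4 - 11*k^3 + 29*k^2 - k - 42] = 4*k^3 - 33*k^2 + 58*k - 1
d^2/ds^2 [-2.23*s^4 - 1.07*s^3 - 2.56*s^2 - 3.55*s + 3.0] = -26.76*s^2 - 6.42*s - 5.12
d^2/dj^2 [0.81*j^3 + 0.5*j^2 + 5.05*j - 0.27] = 4.86*j + 1.0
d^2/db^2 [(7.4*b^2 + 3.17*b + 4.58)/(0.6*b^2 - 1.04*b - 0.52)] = (-3.5527136788005e-15*b^4 + 11.5176*b^3 + 23.7456*b^2 - 11.21328*b + 13.338624)/(0.216*b^6 - 1.1232*b^5 + 1.38528*b^4 + 0.822016*b^3 - 1.200576*b^2 - 0.843648*b - 0.140608)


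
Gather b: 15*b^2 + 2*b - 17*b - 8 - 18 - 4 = 15*b^2 - 15*b - 30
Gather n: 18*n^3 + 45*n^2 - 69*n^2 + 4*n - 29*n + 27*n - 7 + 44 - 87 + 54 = 18*n^3 - 24*n^2 + 2*n + 4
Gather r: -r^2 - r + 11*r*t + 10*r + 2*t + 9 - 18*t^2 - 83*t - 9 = -r^2 + r*(11*t + 9) - 18*t^2 - 81*t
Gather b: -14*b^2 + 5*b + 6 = -14*b^2 + 5*b + 6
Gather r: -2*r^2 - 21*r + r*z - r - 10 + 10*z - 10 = -2*r^2 + r*(z - 22) + 10*z - 20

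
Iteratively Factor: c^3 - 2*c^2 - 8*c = (c)*(c^2 - 2*c - 8) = c*(c + 2)*(c - 4)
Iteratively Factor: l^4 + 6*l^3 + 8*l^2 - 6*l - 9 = (l - 1)*(l^3 + 7*l^2 + 15*l + 9) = (l - 1)*(l + 3)*(l^2 + 4*l + 3) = (l - 1)*(l + 1)*(l + 3)*(l + 3)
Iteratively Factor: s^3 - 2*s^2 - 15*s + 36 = (s - 3)*(s^2 + s - 12) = (s - 3)^2*(s + 4)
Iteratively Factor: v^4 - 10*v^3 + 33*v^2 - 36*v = (v - 3)*(v^3 - 7*v^2 + 12*v) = v*(v - 3)*(v^2 - 7*v + 12) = v*(v - 3)^2*(v - 4)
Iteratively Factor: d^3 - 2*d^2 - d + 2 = (d + 1)*(d^2 - 3*d + 2) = (d - 2)*(d + 1)*(d - 1)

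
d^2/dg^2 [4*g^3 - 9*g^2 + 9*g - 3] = 24*g - 18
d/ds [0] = 0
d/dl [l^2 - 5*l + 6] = 2*l - 5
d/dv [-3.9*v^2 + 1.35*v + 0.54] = 1.35 - 7.8*v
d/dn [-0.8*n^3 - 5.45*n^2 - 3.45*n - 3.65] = -2.4*n^2 - 10.9*n - 3.45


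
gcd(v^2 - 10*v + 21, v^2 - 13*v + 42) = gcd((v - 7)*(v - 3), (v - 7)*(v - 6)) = v - 7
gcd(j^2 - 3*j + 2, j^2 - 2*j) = j - 2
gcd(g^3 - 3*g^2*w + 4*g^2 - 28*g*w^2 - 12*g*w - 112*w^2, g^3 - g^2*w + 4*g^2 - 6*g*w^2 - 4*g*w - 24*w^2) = g + 4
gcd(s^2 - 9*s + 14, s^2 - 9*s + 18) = 1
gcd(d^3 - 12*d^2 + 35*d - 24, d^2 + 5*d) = 1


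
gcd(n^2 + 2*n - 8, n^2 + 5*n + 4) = n + 4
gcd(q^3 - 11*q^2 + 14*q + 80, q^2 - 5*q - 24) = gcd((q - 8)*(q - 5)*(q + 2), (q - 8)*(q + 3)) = q - 8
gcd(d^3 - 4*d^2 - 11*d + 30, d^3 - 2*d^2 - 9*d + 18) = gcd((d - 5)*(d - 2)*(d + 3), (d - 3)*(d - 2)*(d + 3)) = d^2 + d - 6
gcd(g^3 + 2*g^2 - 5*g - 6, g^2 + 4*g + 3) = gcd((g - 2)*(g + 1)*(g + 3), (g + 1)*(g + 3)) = g^2 + 4*g + 3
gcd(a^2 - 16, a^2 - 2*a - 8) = a - 4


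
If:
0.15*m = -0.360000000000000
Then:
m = -2.40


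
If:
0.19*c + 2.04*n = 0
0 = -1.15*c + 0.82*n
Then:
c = 0.00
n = 0.00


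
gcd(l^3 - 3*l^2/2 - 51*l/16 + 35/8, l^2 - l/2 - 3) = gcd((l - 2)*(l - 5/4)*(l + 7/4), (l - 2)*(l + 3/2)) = l - 2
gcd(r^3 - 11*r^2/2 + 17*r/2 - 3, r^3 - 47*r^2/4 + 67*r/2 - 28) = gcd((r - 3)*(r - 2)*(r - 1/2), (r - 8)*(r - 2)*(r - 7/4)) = r - 2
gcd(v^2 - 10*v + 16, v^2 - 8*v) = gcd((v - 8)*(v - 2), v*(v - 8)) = v - 8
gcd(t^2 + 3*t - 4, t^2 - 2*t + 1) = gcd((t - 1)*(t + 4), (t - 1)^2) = t - 1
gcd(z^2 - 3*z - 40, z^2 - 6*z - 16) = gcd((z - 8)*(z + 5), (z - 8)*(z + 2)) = z - 8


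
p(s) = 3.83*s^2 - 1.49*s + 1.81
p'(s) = 7.66*s - 1.49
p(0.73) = 2.76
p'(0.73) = 4.10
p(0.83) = 3.21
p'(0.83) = 4.87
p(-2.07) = 21.31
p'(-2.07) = -17.35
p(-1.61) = 14.14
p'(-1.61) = -13.82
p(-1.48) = 12.40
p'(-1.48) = -12.83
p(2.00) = 14.15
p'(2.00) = 13.83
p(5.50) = 109.47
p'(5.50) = 40.64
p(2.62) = 24.20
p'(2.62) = 18.58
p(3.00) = 31.81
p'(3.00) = 21.49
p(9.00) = 298.63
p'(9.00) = 67.45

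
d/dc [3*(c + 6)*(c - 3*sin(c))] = 3*c - 3*(c + 6)*(3*cos(c) - 1) - 9*sin(c)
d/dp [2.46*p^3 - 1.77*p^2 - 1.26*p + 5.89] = 7.38*p^2 - 3.54*p - 1.26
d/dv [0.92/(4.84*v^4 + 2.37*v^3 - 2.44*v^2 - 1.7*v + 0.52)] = (-17.8112*v^3 - 6.5412*v^2 + 4.4896*v + 1.564)/(4.84*v^4 + 2.37*v^3 - 2.44*v^2 - 1.7*v + 0.52)^2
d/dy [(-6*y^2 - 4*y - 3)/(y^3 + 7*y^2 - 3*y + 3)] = (6*y^4 + 8*y^3 + 55*y^2 + 6*y - 21)/(y^6 + 14*y^5 + 43*y^4 - 36*y^3 + 51*y^2 - 18*y + 9)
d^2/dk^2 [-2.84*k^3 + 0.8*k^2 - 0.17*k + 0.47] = 1.6 - 17.04*k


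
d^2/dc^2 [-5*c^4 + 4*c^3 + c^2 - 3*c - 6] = -60*c^2 + 24*c + 2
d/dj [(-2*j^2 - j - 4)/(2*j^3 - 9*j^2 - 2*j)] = (4*j^4 + 4*j^3 + 19*j^2 - 72*j - 8)/(j^2*(4*j^4 - 36*j^3 + 73*j^2 + 36*j + 4))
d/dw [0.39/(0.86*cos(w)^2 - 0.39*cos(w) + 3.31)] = (0.6708*cos(w) - 0.1521)*sin(w)/(0.86*cos(w)^2 - 0.39*cos(w) + 3.31)^2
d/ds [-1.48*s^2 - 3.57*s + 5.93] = -2.96*s - 3.57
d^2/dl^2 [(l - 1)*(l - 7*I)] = 2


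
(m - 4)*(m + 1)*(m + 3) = m^3 - 13*m - 12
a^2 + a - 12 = (a - 3)*(a + 4)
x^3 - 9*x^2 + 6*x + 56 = (x - 7)*(x - 4)*(x + 2)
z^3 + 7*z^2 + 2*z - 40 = (z - 2)*(z + 4)*(z + 5)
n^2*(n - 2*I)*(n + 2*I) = n^4 + 4*n^2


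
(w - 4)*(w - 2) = w^2 - 6*w + 8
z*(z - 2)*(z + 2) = z^3 - 4*z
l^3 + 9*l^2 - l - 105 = (l - 3)*(l + 5)*(l + 7)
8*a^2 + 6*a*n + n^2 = (2*a + n)*(4*a + n)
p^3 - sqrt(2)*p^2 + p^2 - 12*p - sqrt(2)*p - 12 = (p + 1)*(p - 3*sqrt(2))*(p + 2*sqrt(2))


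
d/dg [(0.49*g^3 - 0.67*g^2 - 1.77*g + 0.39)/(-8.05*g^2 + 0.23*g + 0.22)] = (-3.9445*g^4 + 0.2254*g^3 - 14.0792*g^2 + 5.9842*g - 0.4791)/(64.8025*g^4 - 3.703*g^3 - 3.4891*g^2 + 0.1012*g + 0.0484)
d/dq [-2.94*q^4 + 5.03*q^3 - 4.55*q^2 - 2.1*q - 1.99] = -11.76*q^3 + 15.09*q^2 - 9.1*q - 2.1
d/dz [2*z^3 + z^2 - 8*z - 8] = 6*z^2 + 2*z - 8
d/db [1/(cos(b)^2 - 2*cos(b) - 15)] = 2*(cos(b) - 1)*sin(b)/(sin(b)^2 + 2*cos(b) + 14)^2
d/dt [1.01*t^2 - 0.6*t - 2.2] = 2.02*t - 0.6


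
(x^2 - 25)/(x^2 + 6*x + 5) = (x - 5)/(x + 1)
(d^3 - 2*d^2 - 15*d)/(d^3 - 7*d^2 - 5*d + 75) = d/(d - 5)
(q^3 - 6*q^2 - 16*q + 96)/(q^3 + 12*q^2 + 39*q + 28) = (q^2 - 10*q + 24)/(q^2 + 8*q + 7)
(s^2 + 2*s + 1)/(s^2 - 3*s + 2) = (s^2 + 2*s + 1)/(s^2 - 3*s + 2)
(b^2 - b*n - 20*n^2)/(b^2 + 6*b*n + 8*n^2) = (b - 5*n)/(b + 2*n)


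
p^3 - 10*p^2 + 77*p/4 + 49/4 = (p - 7)*(p - 7/2)*(p + 1/2)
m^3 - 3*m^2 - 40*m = m*(m - 8)*(m + 5)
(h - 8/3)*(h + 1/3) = h^2 - 7*h/3 - 8/9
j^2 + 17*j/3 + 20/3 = (j + 5/3)*(j + 4)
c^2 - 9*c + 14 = (c - 7)*(c - 2)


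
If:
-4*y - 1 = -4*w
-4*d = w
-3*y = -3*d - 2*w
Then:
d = -3/28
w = 3/7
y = 5/28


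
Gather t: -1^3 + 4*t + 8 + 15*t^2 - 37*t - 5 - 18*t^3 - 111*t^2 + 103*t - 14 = -18*t^3 - 96*t^2 + 70*t - 12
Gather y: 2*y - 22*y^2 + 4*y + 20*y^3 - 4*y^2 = 20*y^3 - 26*y^2 + 6*y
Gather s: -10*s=-10*s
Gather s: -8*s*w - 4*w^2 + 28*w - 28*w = -8*s*w - 4*w^2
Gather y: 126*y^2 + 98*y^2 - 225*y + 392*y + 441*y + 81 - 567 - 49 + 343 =224*y^2 + 608*y - 192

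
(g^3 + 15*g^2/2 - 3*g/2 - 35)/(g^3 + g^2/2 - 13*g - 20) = (g^2 + 5*g - 14)/(g^2 - 2*g - 8)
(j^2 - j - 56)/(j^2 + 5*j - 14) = (j - 8)/(j - 2)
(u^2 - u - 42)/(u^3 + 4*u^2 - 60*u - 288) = (u - 7)/(u^2 - 2*u - 48)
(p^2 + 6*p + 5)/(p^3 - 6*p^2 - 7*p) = (p + 5)/(p*(p - 7))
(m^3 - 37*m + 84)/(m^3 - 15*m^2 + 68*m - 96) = (m + 7)/(m - 8)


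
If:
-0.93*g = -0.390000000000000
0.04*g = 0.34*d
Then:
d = 0.05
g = 0.42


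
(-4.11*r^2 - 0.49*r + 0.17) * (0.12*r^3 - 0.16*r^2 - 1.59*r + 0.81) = -0.4932*r^5 + 0.5988*r^4 + 6.6337*r^3 - 2.5772*r^2 - 0.6672*r + 0.1377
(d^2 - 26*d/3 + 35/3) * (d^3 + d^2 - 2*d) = d^5 - 23*d^4/3 + d^3 + 29*d^2 - 70*d/3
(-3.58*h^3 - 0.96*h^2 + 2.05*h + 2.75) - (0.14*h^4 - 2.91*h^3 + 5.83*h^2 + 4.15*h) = -0.14*h^4 - 0.67*h^3 - 6.79*h^2 - 2.1*h + 2.75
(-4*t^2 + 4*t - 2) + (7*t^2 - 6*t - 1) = 3*t^2 - 2*t - 3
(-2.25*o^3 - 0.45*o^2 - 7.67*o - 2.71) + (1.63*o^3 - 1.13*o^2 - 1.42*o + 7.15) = -0.62*o^3 - 1.58*o^2 - 9.09*o + 4.44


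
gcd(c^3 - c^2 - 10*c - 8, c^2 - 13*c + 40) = 1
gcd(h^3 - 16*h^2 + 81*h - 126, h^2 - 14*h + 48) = h - 6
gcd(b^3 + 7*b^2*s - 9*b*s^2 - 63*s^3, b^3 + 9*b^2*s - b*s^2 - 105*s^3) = -b^2 - 4*b*s + 21*s^2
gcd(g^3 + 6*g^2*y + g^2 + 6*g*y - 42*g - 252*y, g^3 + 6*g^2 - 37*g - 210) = g^2 + g - 42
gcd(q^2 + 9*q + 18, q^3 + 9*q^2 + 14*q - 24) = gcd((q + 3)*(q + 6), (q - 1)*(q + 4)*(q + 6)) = q + 6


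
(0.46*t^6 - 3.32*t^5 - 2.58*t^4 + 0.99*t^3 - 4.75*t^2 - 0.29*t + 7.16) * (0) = 0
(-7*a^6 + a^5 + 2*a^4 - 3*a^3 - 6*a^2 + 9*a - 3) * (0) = 0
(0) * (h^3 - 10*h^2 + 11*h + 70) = 0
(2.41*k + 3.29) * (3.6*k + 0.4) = 8.676*k^2 + 12.808*k + 1.316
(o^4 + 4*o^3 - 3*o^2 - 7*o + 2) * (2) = 2*o^4 + 8*o^3 - 6*o^2 - 14*o + 4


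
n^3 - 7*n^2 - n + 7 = (n - 7)*(n - 1)*(n + 1)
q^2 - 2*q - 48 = (q - 8)*(q + 6)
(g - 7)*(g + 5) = g^2 - 2*g - 35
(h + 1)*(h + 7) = h^2 + 8*h + 7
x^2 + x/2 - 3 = (x - 3/2)*(x + 2)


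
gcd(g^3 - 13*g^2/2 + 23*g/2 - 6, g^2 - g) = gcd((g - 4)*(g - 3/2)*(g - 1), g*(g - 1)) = g - 1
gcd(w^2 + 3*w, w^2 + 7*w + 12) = w + 3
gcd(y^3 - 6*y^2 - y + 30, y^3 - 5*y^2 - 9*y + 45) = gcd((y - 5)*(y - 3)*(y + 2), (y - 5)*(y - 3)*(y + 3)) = y^2 - 8*y + 15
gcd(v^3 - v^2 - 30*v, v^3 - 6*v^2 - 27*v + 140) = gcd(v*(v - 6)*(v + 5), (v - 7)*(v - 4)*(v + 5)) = v + 5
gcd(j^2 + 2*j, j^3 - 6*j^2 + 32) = j + 2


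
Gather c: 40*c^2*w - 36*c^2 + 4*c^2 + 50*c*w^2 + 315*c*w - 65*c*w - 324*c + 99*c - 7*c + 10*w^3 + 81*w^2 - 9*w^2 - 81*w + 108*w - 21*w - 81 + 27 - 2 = c^2*(40*w - 32) + c*(50*w^2 + 250*w - 232) + 10*w^3 + 72*w^2 + 6*w - 56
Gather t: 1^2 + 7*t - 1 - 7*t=0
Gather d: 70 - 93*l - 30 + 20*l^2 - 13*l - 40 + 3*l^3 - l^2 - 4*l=3*l^3 + 19*l^2 - 110*l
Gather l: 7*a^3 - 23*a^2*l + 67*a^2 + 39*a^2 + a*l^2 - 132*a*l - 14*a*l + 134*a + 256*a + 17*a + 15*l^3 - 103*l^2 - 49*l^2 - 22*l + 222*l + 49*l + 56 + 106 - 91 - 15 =7*a^3 + 106*a^2 + 407*a + 15*l^3 + l^2*(a - 152) + l*(-23*a^2 - 146*a + 249) + 56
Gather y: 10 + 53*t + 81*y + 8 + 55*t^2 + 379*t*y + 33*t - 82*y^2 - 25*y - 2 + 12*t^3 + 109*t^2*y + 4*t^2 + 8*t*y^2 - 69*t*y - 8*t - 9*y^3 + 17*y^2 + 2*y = 12*t^3 + 59*t^2 + 78*t - 9*y^3 + y^2*(8*t - 65) + y*(109*t^2 + 310*t + 58) + 16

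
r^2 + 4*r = r*(r + 4)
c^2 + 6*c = c*(c + 6)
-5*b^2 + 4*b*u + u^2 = (-b + u)*(5*b + u)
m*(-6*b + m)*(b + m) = -6*b^2*m - 5*b*m^2 + m^3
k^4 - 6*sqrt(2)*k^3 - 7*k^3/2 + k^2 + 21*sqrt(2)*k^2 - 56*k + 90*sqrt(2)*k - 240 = (k - 6)*(k + 5/2)*(k - 4*sqrt(2))*(k - 2*sqrt(2))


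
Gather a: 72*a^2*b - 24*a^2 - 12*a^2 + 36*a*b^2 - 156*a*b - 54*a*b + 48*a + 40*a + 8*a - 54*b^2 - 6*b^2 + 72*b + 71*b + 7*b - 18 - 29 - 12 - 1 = a^2*(72*b - 36) + a*(36*b^2 - 210*b + 96) - 60*b^2 + 150*b - 60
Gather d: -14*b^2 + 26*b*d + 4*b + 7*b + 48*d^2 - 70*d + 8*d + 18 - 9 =-14*b^2 + 11*b + 48*d^2 + d*(26*b - 62) + 9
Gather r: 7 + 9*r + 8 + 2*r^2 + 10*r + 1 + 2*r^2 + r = 4*r^2 + 20*r + 16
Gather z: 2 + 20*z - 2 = 20*z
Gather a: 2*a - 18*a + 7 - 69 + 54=-16*a - 8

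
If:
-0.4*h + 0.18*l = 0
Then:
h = 0.45*l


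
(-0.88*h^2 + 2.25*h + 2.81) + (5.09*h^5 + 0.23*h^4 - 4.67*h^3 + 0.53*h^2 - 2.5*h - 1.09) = 5.09*h^5 + 0.23*h^4 - 4.67*h^3 - 0.35*h^2 - 0.25*h + 1.72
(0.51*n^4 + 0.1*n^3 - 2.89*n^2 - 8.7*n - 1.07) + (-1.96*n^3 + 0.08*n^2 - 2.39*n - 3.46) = 0.51*n^4 - 1.86*n^3 - 2.81*n^2 - 11.09*n - 4.53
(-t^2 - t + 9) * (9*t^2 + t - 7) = -9*t^4 - 10*t^3 + 87*t^2 + 16*t - 63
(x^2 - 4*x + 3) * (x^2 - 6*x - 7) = x^4 - 10*x^3 + 20*x^2 + 10*x - 21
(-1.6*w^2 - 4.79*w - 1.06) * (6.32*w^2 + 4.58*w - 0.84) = -10.112*w^4 - 37.6008*w^3 - 27.2934*w^2 - 0.8312*w + 0.8904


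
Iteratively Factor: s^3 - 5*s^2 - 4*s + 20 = (s + 2)*(s^2 - 7*s + 10) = (s - 2)*(s + 2)*(s - 5)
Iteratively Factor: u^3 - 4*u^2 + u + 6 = (u + 1)*(u^2 - 5*u + 6) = (u - 3)*(u + 1)*(u - 2)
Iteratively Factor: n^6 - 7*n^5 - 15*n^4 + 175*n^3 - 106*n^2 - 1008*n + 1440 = (n - 3)*(n^5 - 4*n^4 - 27*n^3 + 94*n^2 + 176*n - 480) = (n - 3)*(n - 2)*(n^4 - 2*n^3 - 31*n^2 + 32*n + 240) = (n - 4)*(n - 3)*(n - 2)*(n^3 + 2*n^2 - 23*n - 60) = (n - 4)*(n - 3)*(n - 2)*(n + 3)*(n^2 - n - 20) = (n - 4)*(n - 3)*(n - 2)*(n + 3)*(n + 4)*(n - 5)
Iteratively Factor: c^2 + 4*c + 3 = (c + 1)*(c + 3)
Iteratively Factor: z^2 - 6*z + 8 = (z - 2)*(z - 4)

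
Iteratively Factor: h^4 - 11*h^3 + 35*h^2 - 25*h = (h - 5)*(h^3 - 6*h^2 + 5*h) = (h - 5)*(h - 1)*(h^2 - 5*h) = (h - 5)^2*(h - 1)*(h)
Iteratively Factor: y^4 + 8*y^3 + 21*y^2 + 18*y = (y + 3)*(y^3 + 5*y^2 + 6*y) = y*(y + 3)*(y^2 + 5*y + 6) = y*(y + 3)^2*(y + 2)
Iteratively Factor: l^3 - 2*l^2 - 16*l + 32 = (l - 4)*(l^2 + 2*l - 8) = (l - 4)*(l + 4)*(l - 2)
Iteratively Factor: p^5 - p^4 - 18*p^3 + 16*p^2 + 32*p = (p + 4)*(p^4 - 5*p^3 + 2*p^2 + 8*p) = (p + 1)*(p + 4)*(p^3 - 6*p^2 + 8*p) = (p - 2)*(p + 1)*(p + 4)*(p^2 - 4*p) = p*(p - 2)*(p + 1)*(p + 4)*(p - 4)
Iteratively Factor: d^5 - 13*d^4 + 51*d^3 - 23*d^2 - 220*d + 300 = (d + 2)*(d^4 - 15*d^3 + 81*d^2 - 185*d + 150) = (d - 5)*(d + 2)*(d^3 - 10*d^2 + 31*d - 30) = (d - 5)^2*(d + 2)*(d^2 - 5*d + 6) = (d - 5)^2*(d - 3)*(d + 2)*(d - 2)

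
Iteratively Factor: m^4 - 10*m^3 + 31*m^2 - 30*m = (m - 2)*(m^3 - 8*m^2 + 15*m) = m*(m - 2)*(m^2 - 8*m + 15) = m*(m - 5)*(m - 2)*(m - 3)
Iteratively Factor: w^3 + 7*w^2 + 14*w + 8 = (w + 4)*(w^2 + 3*w + 2) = (w + 1)*(w + 4)*(w + 2)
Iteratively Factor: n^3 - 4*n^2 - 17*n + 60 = (n + 4)*(n^2 - 8*n + 15) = (n - 3)*(n + 4)*(n - 5)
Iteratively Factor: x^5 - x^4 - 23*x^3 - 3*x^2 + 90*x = (x)*(x^4 - x^3 - 23*x^2 - 3*x + 90) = x*(x - 2)*(x^3 + x^2 - 21*x - 45) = x*(x - 2)*(x + 3)*(x^2 - 2*x - 15) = x*(x - 2)*(x + 3)^2*(x - 5)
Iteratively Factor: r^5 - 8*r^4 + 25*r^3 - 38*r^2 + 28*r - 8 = (r - 2)*(r^4 - 6*r^3 + 13*r^2 - 12*r + 4) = (r - 2)^2*(r^3 - 4*r^2 + 5*r - 2) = (r - 2)^2*(r - 1)*(r^2 - 3*r + 2) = (r - 2)^2*(r - 1)^2*(r - 2)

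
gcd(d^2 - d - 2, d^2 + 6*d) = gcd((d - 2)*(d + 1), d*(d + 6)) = 1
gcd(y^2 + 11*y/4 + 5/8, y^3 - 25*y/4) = y + 5/2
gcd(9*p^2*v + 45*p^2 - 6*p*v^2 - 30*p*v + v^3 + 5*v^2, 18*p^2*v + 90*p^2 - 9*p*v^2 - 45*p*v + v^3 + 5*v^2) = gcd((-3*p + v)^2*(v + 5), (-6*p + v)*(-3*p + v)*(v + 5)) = 3*p*v + 15*p - v^2 - 5*v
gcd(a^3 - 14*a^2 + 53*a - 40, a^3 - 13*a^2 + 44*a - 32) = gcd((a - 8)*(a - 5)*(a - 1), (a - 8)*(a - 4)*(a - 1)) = a^2 - 9*a + 8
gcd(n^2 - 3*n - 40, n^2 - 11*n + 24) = n - 8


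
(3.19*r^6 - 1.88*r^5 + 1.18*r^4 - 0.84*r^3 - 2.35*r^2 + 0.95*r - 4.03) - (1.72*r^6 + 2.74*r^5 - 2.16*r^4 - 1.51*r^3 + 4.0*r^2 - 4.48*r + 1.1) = 1.47*r^6 - 4.62*r^5 + 3.34*r^4 + 0.67*r^3 - 6.35*r^2 + 5.43*r - 5.13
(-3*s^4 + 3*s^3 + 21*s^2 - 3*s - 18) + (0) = -3*s^4 + 3*s^3 + 21*s^2 - 3*s - 18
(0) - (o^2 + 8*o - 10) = -o^2 - 8*o + 10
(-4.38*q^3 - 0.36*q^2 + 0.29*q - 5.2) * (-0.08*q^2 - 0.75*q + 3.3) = 0.3504*q^5 + 3.3138*q^4 - 14.2072*q^3 - 0.9895*q^2 + 4.857*q - 17.16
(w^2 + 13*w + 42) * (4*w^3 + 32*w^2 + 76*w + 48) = 4*w^5 + 84*w^4 + 660*w^3 + 2380*w^2 + 3816*w + 2016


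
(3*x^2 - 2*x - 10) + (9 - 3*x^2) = -2*x - 1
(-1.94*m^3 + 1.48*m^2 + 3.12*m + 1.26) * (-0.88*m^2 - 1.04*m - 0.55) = 1.7072*m^5 + 0.7152*m^4 - 3.2178*m^3 - 5.1676*m^2 - 3.0264*m - 0.693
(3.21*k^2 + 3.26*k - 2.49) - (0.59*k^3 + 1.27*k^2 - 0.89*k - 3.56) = -0.59*k^3 + 1.94*k^2 + 4.15*k + 1.07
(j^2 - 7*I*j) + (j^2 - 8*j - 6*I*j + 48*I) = 2*j^2 - 8*j - 13*I*j + 48*I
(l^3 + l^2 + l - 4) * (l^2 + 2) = l^5 + l^4 + 3*l^3 - 2*l^2 + 2*l - 8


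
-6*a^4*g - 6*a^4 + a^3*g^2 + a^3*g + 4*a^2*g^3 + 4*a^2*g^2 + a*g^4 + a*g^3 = (-a + g)*(2*a + g)*(3*a + g)*(a*g + a)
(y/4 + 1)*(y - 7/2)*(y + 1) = y^3/4 + 3*y^2/8 - 27*y/8 - 7/2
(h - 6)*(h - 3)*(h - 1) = h^3 - 10*h^2 + 27*h - 18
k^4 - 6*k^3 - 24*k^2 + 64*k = k*(k - 8)*(k - 2)*(k + 4)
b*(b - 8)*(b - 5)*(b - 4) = b^4 - 17*b^3 + 92*b^2 - 160*b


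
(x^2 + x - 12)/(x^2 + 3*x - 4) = (x - 3)/(x - 1)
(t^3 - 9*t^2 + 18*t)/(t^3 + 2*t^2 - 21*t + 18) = t*(t - 6)/(t^2 + 5*t - 6)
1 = 1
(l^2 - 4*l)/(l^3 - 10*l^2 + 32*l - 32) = l/(l^2 - 6*l + 8)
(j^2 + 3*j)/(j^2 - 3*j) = (j + 3)/(j - 3)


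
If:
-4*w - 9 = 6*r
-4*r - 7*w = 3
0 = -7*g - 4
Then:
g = -4/7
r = -51/26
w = 9/13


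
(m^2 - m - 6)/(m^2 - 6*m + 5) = (m^2 - m - 6)/(m^2 - 6*m + 5)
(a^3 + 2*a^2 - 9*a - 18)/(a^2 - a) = (a^3 + 2*a^2 - 9*a - 18)/(a*(a - 1))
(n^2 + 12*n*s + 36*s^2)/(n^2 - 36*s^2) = (-n - 6*s)/(-n + 6*s)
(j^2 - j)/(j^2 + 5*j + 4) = j*(j - 1)/(j^2 + 5*j + 4)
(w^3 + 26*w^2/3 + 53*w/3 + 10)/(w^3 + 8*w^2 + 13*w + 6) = (w + 5/3)/(w + 1)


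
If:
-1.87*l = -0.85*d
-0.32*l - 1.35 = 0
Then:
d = -9.28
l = -4.22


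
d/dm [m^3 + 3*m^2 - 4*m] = 3*m^2 + 6*m - 4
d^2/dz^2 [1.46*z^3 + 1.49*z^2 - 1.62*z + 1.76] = 8.76*z + 2.98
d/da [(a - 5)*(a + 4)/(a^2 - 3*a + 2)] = 2*(-a^2 + 22*a - 31)/(a^4 - 6*a^3 + 13*a^2 - 12*a + 4)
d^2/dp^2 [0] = 0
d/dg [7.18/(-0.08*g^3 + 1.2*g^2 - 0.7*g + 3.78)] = (1.7232*g^2 - 17.232*g + 5.026)/(0.08*g^3 - 1.2*g^2 + 0.7*g - 3.78)^2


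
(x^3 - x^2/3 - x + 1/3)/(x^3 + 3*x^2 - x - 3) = (x - 1/3)/(x + 3)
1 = 1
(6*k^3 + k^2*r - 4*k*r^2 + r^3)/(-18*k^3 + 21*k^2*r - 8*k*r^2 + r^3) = (k + r)/(-3*k + r)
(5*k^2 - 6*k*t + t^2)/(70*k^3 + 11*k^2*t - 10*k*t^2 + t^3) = (-k + t)/(-14*k^2 - 5*k*t + t^2)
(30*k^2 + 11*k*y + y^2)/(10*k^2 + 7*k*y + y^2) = (6*k + y)/(2*k + y)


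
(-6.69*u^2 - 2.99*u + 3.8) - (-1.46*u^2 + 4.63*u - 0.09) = -5.23*u^2 - 7.62*u + 3.89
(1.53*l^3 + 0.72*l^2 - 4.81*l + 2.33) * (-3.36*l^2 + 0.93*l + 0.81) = -5.1408*l^5 - 0.9963*l^4 + 18.0705*l^3 - 11.7189*l^2 - 1.7292*l + 1.8873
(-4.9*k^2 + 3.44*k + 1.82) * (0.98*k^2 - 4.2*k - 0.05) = -4.802*k^4 + 23.9512*k^3 - 12.4194*k^2 - 7.816*k - 0.091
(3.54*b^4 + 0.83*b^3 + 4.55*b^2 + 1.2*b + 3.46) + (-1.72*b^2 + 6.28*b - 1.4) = 3.54*b^4 + 0.83*b^3 + 2.83*b^2 + 7.48*b + 2.06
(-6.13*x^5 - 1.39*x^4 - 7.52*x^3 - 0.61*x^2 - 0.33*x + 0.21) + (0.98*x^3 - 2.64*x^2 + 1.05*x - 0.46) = -6.13*x^5 - 1.39*x^4 - 6.54*x^3 - 3.25*x^2 + 0.72*x - 0.25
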